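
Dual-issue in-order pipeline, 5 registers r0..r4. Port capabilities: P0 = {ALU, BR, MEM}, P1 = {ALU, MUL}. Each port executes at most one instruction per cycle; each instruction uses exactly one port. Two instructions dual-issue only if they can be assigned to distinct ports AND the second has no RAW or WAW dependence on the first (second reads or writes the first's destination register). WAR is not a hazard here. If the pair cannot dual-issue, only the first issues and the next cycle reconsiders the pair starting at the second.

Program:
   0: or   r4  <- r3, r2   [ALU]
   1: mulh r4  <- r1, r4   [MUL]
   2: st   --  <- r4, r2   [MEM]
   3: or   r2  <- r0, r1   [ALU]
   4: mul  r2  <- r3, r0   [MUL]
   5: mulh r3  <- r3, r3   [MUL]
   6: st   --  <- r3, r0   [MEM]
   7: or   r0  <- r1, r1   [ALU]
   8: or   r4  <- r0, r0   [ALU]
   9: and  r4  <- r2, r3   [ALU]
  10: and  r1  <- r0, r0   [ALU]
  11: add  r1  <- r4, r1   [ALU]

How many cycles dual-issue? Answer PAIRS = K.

PAIRS = 3

#0 head=0: or.ALU i0 RAW+WAW r4
#1 head=1: mulh.MUL i1 RAW r4
#2 head=2: st.MEM or.ALU i2,i3 2-wide
#3 head=4: mul.MUL i4 no-port MUL/MUL
#4 head=5: mulh.MUL i5 RAW r3
#5 head=6: st.MEM or.ALU i6,i7 2-wide
#6 head=8: or.ALU i8 WAW r4
#7 head=9: and.ALU and.ALU i9,i10 2-wide
#8 head=11: add.ALU i11 tail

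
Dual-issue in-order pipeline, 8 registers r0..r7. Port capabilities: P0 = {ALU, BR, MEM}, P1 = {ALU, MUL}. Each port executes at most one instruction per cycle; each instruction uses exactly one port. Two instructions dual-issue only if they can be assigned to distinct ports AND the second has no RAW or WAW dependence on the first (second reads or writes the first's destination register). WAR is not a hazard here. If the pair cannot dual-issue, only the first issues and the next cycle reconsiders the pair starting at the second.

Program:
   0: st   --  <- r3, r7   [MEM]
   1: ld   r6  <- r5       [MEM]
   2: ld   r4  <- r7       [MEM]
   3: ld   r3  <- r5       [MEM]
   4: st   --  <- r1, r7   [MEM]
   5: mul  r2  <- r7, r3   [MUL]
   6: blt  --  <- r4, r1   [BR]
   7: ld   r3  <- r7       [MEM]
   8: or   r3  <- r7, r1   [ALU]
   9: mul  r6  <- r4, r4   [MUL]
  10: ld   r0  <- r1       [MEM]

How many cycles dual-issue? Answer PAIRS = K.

[0] i0  st  -- no-port MEM/MEM
[1] i1  ld  -- no-port MEM/MEM
[2] i2  ld  -- no-port MEM/MEM
[3] i3  ld  -- no-port MEM/MEM
[4] i4&i5  st/mul  -- dual
[5] i6  blt  -- no-port BR/MEM
[6] i7  ld  -- WAW r3
[7] i8&i9  or/mul  -- dual
[8] i10  ld  -- tail

PAIRS = 2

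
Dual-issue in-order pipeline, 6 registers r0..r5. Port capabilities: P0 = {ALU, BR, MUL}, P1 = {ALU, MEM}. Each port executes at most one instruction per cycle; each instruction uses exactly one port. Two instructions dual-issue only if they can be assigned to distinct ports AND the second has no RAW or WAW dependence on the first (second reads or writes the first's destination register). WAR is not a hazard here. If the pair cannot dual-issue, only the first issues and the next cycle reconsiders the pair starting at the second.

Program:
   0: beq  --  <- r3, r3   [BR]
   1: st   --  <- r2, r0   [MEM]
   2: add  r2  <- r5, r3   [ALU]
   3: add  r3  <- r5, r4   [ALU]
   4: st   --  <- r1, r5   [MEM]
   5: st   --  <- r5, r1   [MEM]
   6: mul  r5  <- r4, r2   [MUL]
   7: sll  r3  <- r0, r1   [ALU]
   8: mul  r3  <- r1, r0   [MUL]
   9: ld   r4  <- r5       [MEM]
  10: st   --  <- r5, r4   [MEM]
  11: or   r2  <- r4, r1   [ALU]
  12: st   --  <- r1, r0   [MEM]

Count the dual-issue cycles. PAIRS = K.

c0: i0/i1 beq.BR/st.MEM  pair
c1: i2/i3 add.ALU/add.ALU  pair
c2: i4 st.MEM  no-port MEM/MEM
c3: i5/i6 st.MEM/mul.MUL  pair
c4: i7 sll.ALU  WAW r3
c5: i8/i9 mul.MUL/ld.MEM  pair
c6: i10/i11 st.MEM/or.ALU  pair
c7: i12 st.MEM  tail

PAIRS = 5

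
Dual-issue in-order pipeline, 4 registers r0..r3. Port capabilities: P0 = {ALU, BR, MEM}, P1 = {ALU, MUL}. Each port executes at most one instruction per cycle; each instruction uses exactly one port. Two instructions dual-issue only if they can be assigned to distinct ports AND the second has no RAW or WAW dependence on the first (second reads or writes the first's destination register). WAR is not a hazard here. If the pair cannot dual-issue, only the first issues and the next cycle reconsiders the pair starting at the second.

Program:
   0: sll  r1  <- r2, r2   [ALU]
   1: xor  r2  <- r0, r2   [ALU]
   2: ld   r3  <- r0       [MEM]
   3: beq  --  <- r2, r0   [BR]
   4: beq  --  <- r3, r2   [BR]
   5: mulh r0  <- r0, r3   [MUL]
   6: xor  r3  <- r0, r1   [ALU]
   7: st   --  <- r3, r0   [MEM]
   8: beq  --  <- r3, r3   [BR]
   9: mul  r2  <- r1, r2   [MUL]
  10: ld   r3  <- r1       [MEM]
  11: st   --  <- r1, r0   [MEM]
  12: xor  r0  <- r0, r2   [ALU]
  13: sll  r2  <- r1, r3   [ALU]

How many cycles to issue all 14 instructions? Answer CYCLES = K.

CYCLES = 10

  cy0 -> i0&i1 (sll.ALU+xor.ALU) dual
  cy1 -> i2 (ld.MEM) no-port MEM/BR
  cy2 -> i3 (beq.BR) no-port BR/BR
  cy3 -> i4&i5 (beq.BR+mulh.MUL) dual
  cy4 -> i6 (xor.ALU) RAW r3
  cy5 -> i7 (st.MEM) no-port MEM/BR
  cy6 -> i8&i9 (beq.BR+mul.MUL) dual
  cy7 -> i10 (ld.MEM) no-port MEM/MEM
  cy8 -> i11&i12 (st.MEM+xor.ALU) dual
  cy9 -> i13 (sll.ALU) tail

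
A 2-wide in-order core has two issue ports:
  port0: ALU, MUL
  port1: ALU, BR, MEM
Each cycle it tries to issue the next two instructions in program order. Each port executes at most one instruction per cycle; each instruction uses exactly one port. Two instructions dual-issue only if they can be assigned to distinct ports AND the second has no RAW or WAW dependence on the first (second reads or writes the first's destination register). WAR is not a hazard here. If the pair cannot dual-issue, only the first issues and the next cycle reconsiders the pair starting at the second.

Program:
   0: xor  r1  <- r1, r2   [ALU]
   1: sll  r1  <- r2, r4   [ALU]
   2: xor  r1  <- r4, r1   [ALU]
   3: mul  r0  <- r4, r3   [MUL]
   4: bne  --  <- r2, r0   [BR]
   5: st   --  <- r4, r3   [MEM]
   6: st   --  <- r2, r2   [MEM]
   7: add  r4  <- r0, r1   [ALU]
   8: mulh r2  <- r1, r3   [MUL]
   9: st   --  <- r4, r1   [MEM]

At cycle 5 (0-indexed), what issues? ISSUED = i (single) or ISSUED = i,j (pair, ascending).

ISSUED = 6,7

c0: i0 xor  WAW r1
c1: i1 sll  RAW+WAW r1
c2: i2+i3 xor/mul  2-wide
c3: i4 bne  no-port BR/MEM
c4: i5 st  no-port MEM/MEM
c5: i6+i7 st/add  2-wide
c6: i8+i9 mulh/st  2-wide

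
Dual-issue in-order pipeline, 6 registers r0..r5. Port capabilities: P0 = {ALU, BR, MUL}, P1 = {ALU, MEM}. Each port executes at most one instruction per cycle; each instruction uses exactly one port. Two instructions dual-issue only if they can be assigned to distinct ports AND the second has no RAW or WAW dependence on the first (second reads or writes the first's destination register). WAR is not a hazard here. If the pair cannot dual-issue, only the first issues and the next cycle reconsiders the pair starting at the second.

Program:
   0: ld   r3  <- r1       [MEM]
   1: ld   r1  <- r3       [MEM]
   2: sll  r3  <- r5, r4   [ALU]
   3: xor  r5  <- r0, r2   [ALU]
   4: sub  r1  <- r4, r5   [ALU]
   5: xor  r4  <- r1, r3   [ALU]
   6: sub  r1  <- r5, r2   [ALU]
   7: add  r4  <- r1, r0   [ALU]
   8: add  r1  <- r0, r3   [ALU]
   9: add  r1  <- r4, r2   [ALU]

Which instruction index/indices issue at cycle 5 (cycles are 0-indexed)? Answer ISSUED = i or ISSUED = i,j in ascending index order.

ISSUED = 7,8

  cy0 -> i0 (ld) no-port MEM/MEM
  cy1 -> i1/i2 (ld/sll) 2-wide
  cy2 -> i3 (xor) RAW r5
  cy3 -> i4 (sub) RAW r1
  cy4 -> i5/i6 (xor/sub) 2-wide
  cy5 -> i7/i8 (add/add) 2-wide
  cy6 -> i9 (add) tail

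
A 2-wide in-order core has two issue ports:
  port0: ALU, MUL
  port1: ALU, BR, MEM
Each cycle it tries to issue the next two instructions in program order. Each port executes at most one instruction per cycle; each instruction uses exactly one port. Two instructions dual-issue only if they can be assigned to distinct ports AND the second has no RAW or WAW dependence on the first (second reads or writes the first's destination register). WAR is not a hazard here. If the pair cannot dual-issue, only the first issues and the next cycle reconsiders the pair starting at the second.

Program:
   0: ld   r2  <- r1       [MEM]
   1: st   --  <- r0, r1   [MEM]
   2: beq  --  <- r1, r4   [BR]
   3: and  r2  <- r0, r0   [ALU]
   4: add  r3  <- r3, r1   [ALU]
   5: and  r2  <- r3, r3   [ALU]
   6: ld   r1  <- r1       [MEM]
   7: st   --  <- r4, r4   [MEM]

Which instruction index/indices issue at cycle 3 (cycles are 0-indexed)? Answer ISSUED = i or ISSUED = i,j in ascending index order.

0. ld @i0  | no-port MEM/MEM
1. st @i1  | no-port MEM/BR
2. beq/and @i2,i3  | dual
3. add @i4  | RAW r3
4. and/ld @i5,i6  | dual
5. st @i7  | tail

ISSUED = 4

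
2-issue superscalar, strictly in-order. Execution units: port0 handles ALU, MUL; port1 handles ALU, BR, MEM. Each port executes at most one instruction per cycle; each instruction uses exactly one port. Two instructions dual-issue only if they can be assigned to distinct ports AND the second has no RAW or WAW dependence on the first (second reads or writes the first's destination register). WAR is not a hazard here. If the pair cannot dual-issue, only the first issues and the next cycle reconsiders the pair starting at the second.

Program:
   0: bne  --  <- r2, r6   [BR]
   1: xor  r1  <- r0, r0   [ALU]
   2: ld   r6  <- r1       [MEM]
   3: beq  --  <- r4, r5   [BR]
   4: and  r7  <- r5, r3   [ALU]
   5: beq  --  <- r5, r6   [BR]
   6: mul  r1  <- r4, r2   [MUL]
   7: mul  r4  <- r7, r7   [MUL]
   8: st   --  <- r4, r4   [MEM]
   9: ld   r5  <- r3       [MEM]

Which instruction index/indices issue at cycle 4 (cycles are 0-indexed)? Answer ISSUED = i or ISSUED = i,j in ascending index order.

ISSUED = 7

#0 head=0: bne.BR/xor.ALU i0&i1 pair
#1 head=2: ld.MEM i2 no-port MEM/BR
#2 head=3: beq.BR/and.ALU i3&i4 pair
#3 head=5: beq.BR/mul.MUL i5&i6 pair
#4 head=7: mul.MUL i7 RAW r4
#5 head=8: st.MEM i8 no-port MEM/MEM
#6 head=9: ld.MEM i9 tail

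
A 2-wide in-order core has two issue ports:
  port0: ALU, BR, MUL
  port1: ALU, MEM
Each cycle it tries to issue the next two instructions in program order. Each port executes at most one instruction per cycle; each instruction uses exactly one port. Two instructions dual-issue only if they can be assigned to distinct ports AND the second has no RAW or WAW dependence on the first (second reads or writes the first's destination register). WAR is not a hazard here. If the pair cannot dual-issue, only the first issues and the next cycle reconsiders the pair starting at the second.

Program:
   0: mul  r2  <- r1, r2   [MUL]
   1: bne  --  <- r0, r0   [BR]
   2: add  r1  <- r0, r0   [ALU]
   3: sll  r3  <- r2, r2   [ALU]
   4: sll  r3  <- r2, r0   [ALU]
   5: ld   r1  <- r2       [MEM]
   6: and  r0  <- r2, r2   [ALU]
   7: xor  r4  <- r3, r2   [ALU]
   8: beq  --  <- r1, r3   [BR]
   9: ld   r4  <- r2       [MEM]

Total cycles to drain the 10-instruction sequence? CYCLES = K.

CYCLES = 6

#0 head=0: mul i0 no-port MUL/BR
#1 head=1: bne;add i1/i2 dual
#2 head=3: sll i3 WAW r3
#3 head=4: sll;ld i4/i5 dual
#4 head=6: and;xor i6/i7 dual
#5 head=8: beq;ld i8/i9 dual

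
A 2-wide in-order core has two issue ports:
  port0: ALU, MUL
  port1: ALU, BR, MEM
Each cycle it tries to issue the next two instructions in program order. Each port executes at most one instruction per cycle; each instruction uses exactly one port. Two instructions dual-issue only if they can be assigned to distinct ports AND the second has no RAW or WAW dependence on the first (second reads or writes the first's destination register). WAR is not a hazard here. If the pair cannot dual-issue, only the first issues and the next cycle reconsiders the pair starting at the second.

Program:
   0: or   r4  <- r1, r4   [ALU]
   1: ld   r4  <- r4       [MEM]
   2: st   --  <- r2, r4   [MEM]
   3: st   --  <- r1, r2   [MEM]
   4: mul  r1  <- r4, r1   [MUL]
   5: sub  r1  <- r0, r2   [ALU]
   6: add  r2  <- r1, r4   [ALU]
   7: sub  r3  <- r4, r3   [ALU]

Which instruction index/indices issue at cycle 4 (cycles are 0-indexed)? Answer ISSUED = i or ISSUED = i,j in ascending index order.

c0: i0 or.ALU  RAW+WAW r4
c1: i1 ld.MEM  no-port MEM/MEM
c2: i2 st.MEM  no-port MEM/MEM
c3: i3&i4 st.MEM+mul.MUL  2-wide
c4: i5 sub.ALU  RAW r1
c5: i6&i7 add.ALU+sub.ALU  2-wide

ISSUED = 5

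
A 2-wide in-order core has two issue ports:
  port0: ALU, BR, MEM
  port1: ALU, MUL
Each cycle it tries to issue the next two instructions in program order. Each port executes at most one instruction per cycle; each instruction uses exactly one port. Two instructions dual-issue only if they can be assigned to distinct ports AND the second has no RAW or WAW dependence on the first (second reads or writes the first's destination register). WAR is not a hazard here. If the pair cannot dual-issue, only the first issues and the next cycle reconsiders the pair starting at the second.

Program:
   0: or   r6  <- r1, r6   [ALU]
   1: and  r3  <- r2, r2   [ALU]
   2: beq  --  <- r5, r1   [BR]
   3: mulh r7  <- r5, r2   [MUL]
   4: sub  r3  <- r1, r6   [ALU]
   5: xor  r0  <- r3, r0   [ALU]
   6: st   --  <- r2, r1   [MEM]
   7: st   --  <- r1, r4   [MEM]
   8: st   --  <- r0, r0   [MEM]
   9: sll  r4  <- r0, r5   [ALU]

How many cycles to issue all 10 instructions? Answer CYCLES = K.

CYCLES = 6

0. or;and @i0/i1  | pair
1. beq;mulh @i2/i3  | pair
2. sub @i4  | RAW r3
3. xor;st @i5/i6  | pair
4. st @i7  | no-port MEM/MEM
5. st;sll @i8/i9  | pair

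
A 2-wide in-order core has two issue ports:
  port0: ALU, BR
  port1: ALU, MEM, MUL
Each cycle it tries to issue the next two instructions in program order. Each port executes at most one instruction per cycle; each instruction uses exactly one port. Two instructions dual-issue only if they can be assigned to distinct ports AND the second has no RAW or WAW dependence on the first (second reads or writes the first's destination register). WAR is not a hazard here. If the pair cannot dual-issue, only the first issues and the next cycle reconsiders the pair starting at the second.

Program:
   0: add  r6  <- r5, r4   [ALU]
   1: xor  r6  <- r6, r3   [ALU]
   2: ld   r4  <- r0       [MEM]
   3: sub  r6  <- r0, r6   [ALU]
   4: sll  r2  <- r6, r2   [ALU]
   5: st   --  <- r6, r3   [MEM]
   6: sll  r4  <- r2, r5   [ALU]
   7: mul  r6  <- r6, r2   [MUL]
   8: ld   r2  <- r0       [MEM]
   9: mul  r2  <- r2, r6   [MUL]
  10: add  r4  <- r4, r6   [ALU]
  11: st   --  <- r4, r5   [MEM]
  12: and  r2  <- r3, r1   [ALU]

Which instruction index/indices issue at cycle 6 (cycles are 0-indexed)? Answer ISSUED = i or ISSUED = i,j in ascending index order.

0. add @i0  | RAW+WAW r6
1. xor+ld @i1+i2  | 2-wide
2. sub @i3  | RAW r6
3. sll+st @i4+i5  | 2-wide
4. sll+mul @i6+i7  | 2-wide
5. ld @i8  | no-port MEM/MUL
6. mul+add @i9+i10  | 2-wide
7. st+and @i11+i12  | 2-wide

ISSUED = 9,10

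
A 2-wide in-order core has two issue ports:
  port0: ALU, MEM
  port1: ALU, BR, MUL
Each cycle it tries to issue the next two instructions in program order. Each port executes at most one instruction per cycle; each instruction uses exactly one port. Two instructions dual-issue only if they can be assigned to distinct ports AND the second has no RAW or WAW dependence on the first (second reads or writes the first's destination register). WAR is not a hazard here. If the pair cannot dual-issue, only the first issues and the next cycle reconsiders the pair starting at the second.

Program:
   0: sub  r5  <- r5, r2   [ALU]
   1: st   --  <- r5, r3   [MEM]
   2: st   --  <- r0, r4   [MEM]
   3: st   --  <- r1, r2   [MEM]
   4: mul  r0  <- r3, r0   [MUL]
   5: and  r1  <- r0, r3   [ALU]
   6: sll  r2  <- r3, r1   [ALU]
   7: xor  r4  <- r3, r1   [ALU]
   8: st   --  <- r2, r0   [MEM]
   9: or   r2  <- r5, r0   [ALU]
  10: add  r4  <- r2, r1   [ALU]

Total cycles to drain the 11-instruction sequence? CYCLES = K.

[0] i0  sub  -- RAW r5
[1] i1  st  -- no-port MEM/MEM
[2] i2  st  -- no-port MEM/MEM
[3] i3,i4  st mul  -- 2-wide
[4] i5  and  -- RAW r1
[5] i6,i7  sll xor  -- 2-wide
[6] i8,i9  st or  -- 2-wide
[7] i10  add  -- tail

CYCLES = 8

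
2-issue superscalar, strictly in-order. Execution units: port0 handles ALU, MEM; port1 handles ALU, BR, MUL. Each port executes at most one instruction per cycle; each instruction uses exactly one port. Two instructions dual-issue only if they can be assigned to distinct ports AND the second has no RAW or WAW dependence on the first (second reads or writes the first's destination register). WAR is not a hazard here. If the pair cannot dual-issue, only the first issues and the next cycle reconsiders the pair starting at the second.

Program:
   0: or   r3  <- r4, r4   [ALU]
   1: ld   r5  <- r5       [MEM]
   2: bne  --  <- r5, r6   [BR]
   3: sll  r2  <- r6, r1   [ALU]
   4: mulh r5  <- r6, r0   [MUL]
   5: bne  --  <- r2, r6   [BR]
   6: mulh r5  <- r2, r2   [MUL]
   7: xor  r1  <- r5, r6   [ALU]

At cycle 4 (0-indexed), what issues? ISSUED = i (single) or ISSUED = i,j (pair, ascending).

ISSUED = 6

#0 head=0: or+ld i0,i1 2-wide
#1 head=2: bne+sll i2,i3 2-wide
#2 head=4: mulh i4 no-port MUL/BR
#3 head=5: bne i5 no-port BR/MUL
#4 head=6: mulh i6 RAW r5
#5 head=7: xor i7 tail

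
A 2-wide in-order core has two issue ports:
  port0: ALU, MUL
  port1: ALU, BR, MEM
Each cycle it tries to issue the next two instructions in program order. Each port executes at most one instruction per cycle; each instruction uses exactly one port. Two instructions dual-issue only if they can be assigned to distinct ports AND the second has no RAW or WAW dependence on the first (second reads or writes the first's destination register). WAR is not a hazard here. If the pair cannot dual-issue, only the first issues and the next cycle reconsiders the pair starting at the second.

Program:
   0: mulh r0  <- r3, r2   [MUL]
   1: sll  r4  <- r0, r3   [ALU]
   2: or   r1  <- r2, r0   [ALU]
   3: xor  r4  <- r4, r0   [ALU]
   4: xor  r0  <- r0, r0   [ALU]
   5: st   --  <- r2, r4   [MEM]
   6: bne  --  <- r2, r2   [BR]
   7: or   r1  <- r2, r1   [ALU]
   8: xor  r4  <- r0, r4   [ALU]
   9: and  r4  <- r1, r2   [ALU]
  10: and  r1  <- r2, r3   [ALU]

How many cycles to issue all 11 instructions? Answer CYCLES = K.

CYCLES = 7

  cy0 -> i0 (mulh.MUL) RAW r0
  cy1 -> i1&i2 (sll.ALU+or.ALU) 2-wide
  cy2 -> i3&i4 (xor.ALU+xor.ALU) 2-wide
  cy3 -> i5 (st.MEM) no-port MEM/BR
  cy4 -> i6&i7 (bne.BR+or.ALU) 2-wide
  cy5 -> i8 (xor.ALU) WAW r4
  cy6 -> i9&i10 (and.ALU+and.ALU) 2-wide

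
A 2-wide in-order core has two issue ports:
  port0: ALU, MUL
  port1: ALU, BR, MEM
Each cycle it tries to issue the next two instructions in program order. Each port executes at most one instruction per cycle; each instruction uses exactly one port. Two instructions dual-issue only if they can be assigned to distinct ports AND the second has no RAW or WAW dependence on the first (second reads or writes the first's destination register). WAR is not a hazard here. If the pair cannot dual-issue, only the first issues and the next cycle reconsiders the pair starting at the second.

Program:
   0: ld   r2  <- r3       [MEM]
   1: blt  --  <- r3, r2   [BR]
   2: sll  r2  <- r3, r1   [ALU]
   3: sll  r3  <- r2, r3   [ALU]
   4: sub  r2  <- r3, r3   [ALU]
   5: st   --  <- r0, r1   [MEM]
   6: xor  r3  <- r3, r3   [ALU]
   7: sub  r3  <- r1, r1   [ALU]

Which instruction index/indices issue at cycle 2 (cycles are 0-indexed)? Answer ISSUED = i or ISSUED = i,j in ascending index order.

ISSUED = 3

t=0 i0:ld.MEM ; no-port MEM/BR
t=1 i1&i2:blt.BR/sll.ALU ; 2-wide
t=2 i3:sll.ALU ; RAW r3
t=3 i4&i5:sub.ALU/st.MEM ; 2-wide
t=4 i6:xor.ALU ; WAW r3
t=5 i7:sub.ALU ; tail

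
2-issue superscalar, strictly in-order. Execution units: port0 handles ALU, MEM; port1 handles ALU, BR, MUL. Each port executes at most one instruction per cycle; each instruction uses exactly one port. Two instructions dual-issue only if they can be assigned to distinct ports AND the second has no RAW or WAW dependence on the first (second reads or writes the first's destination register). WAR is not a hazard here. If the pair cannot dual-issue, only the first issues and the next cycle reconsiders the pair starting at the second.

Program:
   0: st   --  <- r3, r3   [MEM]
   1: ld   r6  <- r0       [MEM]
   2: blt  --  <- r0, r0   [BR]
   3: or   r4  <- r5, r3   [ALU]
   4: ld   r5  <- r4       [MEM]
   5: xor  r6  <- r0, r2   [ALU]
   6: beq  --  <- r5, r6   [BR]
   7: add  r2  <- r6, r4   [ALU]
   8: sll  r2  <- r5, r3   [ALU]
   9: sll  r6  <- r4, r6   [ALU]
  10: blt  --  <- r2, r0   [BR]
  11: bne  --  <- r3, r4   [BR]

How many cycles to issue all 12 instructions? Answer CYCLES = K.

0. st @i0  | no-port MEM/MEM
1. ld blt @i1/i2  | dual
2. or @i3  | RAW r4
3. ld xor @i4/i5  | dual
4. beq add @i6/i7  | dual
5. sll sll @i8/i9  | dual
6. blt @i10  | no-port BR/BR
7. bne @i11  | tail

CYCLES = 8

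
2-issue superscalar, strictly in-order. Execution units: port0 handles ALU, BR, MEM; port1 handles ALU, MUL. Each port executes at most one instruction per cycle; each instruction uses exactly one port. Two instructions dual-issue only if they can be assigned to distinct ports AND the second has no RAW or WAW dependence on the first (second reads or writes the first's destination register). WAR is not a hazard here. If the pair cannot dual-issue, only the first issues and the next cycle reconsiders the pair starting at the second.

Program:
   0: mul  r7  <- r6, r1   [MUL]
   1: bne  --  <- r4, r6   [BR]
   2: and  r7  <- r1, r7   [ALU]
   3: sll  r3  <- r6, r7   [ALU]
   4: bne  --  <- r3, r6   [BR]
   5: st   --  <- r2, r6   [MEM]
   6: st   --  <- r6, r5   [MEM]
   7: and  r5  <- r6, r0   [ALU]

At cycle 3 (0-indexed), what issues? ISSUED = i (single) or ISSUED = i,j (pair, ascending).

ISSUED = 4

t=0 i0+i1:mul;bne ; 2-wide
t=1 i2:and ; RAW r7
t=2 i3:sll ; RAW r3
t=3 i4:bne ; no-port BR/MEM
t=4 i5:st ; no-port MEM/MEM
t=5 i6+i7:st;and ; 2-wide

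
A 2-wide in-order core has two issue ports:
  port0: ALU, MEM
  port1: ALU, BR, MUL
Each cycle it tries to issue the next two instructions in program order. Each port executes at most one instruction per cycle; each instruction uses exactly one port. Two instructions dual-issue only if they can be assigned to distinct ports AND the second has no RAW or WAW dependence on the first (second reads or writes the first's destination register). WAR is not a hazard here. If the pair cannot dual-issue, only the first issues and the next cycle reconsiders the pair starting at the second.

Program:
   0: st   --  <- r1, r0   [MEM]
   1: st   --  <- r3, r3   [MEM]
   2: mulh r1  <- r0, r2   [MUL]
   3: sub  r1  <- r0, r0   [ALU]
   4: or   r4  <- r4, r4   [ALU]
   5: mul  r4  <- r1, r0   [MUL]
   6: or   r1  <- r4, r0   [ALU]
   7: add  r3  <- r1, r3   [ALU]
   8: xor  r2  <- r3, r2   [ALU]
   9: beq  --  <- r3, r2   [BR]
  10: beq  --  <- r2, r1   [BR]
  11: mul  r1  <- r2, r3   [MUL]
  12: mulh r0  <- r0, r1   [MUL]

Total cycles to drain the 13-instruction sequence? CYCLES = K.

CYCLES = 11

  cy0 -> i0 (st) no-port MEM/MEM
  cy1 -> i1/i2 (st;mulh) 2-wide
  cy2 -> i3/i4 (sub;or) 2-wide
  cy3 -> i5 (mul) RAW r4
  cy4 -> i6 (or) RAW r1
  cy5 -> i7 (add) RAW r3
  cy6 -> i8 (xor) RAW r2
  cy7 -> i9 (beq) no-port BR/BR
  cy8 -> i10 (beq) no-port BR/MUL
  cy9 -> i11 (mul) no-port MUL/MUL
  cy10 -> i12 (mulh) tail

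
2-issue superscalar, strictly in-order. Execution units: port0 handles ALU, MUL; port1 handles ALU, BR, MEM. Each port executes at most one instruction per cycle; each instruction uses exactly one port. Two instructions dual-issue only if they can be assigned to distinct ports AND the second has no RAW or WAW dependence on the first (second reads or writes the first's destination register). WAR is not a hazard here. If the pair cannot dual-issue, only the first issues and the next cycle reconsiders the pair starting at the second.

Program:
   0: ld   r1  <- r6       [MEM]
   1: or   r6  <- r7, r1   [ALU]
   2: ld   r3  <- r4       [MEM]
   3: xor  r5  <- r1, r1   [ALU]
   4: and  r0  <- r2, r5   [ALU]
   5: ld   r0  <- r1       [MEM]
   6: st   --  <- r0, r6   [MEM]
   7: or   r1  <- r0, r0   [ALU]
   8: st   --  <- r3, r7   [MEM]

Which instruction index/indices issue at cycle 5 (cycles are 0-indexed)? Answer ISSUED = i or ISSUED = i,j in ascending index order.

ISSUED = 6,7

#0 head=0: ld i0 RAW r1
#1 head=1: or ld i1+i2 dual
#2 head=3: xor i3 RAW r5
#3 head=4: and i4 WAW r0
#4 head=5: ld i5 no-port MEM/MEM
#5 head=6: st or i6+i7 dual
#6 head=8: st i8 tail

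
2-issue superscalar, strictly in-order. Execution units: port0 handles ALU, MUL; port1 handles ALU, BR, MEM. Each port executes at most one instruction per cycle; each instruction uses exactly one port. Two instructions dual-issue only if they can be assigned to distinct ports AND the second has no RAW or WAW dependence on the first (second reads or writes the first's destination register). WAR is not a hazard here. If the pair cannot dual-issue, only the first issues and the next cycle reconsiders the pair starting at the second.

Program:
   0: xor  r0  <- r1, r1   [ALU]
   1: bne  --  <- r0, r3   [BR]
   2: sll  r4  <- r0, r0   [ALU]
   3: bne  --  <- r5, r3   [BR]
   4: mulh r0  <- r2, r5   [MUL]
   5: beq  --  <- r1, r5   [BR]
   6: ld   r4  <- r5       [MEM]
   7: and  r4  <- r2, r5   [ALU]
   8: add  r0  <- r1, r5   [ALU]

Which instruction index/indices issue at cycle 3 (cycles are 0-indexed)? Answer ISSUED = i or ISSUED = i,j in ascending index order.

c0: i0 xor  RAW r0
c1: i1/i2 bne/sll  dual
c2: i3/i4 bne/mulh  dual
c3: i5 beq  no-port BR/MEM
c4: i6 ld  WAW r4
c5: i7/i8 and/add  dual

ISSUED = 5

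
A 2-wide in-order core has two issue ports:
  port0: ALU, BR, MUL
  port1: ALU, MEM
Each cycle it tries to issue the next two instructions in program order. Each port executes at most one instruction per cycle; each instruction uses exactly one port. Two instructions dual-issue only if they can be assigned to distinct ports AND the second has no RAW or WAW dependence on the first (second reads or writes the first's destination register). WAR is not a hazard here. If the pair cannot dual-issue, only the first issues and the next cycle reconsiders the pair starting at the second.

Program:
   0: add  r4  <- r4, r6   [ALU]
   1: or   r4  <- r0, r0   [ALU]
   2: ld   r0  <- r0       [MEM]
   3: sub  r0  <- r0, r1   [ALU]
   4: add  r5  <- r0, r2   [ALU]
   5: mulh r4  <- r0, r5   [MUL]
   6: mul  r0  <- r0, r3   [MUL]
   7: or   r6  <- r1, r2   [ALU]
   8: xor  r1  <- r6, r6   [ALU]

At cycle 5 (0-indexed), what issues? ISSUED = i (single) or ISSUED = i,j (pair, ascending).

ISSUED = 6,7

[0] i0  add  -- WAW r4
[1] i1,i2  or/ld  -- dual
[2] i3  sub  -- RAW r0
[3] i4  add  -- RAW r5
[4] i5  mulh  -- no-port MUL/MUL
[5] i6,i7  mul/or  -- dual
[6] i8  xor  -- tail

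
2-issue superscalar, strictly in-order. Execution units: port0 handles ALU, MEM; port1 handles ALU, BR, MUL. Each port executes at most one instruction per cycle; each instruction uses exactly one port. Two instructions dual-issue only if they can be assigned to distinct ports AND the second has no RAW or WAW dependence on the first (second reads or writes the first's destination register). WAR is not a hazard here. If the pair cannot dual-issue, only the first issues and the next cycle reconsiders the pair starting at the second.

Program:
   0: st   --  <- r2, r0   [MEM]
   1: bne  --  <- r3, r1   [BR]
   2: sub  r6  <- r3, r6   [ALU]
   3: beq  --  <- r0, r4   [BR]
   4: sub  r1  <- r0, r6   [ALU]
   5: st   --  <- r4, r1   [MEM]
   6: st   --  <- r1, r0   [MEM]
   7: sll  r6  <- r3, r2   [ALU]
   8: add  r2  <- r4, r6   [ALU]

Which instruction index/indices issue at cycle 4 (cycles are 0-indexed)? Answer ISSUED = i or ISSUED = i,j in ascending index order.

[0] i0&i1  st+bne  -- 2-wide
[1] i2&i3  sub+beq  -- 2-wide
[2] i4  sub  -- RAW r1
[3] i5  st  -- no-port MEM/MEM
[4] i6&i7  st+sll  -- 2-wide
[5] i8  add  -- tail

ISSUED = 6,7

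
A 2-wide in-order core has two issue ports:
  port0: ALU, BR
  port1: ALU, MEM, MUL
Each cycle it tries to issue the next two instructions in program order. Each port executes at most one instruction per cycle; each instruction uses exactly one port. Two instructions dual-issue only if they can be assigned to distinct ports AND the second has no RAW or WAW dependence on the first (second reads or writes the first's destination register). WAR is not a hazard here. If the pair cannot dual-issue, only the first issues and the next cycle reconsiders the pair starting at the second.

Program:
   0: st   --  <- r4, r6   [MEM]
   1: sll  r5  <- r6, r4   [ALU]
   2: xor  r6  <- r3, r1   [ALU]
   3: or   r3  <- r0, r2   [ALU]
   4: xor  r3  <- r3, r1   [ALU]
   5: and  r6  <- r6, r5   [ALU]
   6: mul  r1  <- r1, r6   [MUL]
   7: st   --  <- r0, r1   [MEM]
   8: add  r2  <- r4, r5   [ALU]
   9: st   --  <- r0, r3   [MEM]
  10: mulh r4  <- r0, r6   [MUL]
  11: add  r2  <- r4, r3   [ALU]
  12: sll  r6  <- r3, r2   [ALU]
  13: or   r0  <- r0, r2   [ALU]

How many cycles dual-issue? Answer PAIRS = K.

PAIRS = 5

c0: i0&i1 st;sll  2-wide
c1: i2&i3 xor;or  2-wide
c2: i4&i5 xor;and  2-wide
c3: i6 mul  no-port MUL/MEM
c4: i7&i8 st;add  2-wide
c5: i9 st  no-port MEM/MUL
c6: i10 mulh  RAW r4
c7: i11 add  RAW r2
c8: i12&i13 sll;or  2-wide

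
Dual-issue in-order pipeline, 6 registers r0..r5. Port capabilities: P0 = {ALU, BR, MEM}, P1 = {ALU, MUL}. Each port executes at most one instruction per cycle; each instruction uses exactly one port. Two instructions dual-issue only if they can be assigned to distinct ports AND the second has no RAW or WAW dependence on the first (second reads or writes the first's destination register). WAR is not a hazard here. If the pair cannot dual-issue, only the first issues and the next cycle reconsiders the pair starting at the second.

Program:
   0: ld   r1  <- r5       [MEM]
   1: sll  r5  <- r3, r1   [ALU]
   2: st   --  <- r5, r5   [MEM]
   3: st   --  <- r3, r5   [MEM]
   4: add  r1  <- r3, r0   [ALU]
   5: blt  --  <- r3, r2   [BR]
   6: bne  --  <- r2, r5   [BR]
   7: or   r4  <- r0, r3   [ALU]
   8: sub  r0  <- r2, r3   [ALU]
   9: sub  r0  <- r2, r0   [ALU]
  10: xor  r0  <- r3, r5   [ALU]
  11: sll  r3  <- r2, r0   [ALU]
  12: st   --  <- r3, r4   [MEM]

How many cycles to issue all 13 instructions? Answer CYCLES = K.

CYCLES = 11

t=0 i0:ld ; RAW r1
t=1 i1:sll ; RAW r5
t=2 i2:st ; no-port MEM/MEM
t=3 i3/i4:st;add ; 2-wide
t=4 i5:blt ; no-port BR/BR
t=5 i6/i7:bne;or ; 2-wide
t=6 i8:sub ; RAW+WAW r0
t=7 i9:sub ; WAW r0
t=8 i10:xor ; RAW r0
t=9 i11:sll ; RAW r3
t=10 i12:st ; tail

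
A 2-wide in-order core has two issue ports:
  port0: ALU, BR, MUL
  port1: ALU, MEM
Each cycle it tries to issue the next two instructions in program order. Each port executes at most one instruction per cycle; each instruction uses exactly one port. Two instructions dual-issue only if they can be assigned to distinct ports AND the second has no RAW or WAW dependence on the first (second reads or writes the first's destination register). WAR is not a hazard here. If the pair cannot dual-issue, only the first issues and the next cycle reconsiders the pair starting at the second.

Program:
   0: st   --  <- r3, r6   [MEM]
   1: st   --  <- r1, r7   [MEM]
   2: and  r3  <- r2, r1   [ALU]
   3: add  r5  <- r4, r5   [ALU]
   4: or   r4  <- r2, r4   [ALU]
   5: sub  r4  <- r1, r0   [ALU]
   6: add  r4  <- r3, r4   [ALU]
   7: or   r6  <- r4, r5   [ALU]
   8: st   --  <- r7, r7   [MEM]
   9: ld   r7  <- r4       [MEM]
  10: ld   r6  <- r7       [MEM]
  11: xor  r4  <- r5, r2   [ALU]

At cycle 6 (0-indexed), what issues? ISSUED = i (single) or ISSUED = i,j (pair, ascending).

#0 head=0: st i0 no-port MEM/MEM
#1 head=1: st;and i1&i2 pair
#2 head=3: add;or i3&i4 pair
#3 head=5: sub i5 RAW+WAW r4
#4 head=6: add i6 RAW r4
#5 head=7: or;st i7&i8 pair
#6 head=9: ld i9 no-port MEM/MEM
#7 head=10: ld;xor i10&i11 pair

ISSUED = 9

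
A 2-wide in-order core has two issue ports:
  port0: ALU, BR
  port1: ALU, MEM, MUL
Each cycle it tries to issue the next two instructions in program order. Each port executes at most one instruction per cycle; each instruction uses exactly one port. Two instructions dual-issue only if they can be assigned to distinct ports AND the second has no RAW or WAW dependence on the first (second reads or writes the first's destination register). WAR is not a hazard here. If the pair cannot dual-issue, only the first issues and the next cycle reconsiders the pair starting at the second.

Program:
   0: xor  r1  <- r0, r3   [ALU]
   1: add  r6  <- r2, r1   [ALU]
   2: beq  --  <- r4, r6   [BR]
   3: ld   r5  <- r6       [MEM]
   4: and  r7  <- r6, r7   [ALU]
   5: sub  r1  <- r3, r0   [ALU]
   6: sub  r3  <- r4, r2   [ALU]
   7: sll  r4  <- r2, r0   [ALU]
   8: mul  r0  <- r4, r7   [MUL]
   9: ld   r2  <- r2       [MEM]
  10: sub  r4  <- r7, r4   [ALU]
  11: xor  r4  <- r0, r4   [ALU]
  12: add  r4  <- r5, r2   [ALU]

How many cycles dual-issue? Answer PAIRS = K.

t=0 i0:xor ; RAW r1
t=1 i1:add ; RAW r6
t=2 i2&i3:beq+ld ; 2-wide
t=3 i4&i5:and+sub ; 2-wide
t=4 i6&i7:sub+sll ; 2-wide
t=5 i8:mul ; no-port MUL/MEM
t=6 i9&i10:ld+sub ; 2-wide
t=7 i11:xor ; WAW r4
t=8 i12:add ; tail

PAIRS = 4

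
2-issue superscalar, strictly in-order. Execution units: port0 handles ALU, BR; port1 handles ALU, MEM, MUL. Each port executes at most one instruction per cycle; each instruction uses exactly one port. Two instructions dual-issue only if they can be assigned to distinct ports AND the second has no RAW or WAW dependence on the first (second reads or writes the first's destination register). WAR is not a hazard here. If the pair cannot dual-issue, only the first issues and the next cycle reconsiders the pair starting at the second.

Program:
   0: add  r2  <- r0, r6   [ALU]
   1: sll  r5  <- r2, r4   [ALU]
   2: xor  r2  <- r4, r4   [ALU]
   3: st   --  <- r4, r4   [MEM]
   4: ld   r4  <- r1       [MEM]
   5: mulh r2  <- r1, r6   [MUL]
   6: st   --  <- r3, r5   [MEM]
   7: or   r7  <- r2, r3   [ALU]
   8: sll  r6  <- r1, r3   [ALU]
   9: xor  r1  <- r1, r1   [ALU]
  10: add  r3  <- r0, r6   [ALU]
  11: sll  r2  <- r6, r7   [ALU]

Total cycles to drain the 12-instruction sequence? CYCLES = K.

CYCLES = 8

#0 head=0: add i0 RAW r2
#1 head=1: sll+xor i1&i2 pair
#2 head=3: st i3 no-port MEM/MEM
#3 head=4: ld i4 no-port MEM/MUL
#4 head=5: mulh i5 no-port MUL/MEM
#5 head=6: st+or i6&i7 pair
#6 head=8: sll+xor i8&i9 pair
#7 head=10: add+sll i10&i11 pair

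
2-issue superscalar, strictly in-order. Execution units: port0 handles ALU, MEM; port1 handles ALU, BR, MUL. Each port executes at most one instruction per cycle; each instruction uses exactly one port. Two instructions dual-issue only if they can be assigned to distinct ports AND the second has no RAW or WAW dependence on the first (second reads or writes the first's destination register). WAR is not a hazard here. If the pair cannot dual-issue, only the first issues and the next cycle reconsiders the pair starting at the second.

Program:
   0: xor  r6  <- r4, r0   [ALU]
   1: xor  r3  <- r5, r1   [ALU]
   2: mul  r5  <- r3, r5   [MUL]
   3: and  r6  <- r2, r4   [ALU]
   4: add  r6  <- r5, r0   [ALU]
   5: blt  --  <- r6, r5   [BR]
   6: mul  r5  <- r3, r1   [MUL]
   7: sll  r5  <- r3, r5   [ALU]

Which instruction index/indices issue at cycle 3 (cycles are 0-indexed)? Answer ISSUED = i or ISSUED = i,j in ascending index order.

[0] i0&i1  xor.ALU/xor.ALU  -- dual
[1] i2&i3  mul.MUL/and.ALU  -- dual
[2] i4  add.ALU  -- RAW r6
[3] i5  blt.BR  -- no-port BR/MUL
[4] i6  mul.MUL  -- RAW+WAW r5
[5] i7  sll.ALU  -- tail

ISSUED = 5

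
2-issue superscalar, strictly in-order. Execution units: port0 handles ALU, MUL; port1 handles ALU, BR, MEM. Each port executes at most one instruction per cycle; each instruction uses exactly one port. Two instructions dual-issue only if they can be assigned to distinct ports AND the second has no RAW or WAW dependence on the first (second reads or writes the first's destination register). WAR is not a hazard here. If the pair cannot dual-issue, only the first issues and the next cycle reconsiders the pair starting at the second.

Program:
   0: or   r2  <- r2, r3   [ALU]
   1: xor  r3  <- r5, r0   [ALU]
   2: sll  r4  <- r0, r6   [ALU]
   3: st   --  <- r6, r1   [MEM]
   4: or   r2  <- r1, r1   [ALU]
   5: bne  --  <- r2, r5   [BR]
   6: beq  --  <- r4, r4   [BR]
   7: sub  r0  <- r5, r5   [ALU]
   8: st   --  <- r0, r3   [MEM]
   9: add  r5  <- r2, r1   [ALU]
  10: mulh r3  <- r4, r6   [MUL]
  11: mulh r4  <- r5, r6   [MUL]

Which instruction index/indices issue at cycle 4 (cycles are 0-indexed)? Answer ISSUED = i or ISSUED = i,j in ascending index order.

ISSUED = 6,7

#0 head=0: or+xor i0&i1 2-wide
#1 head=2: sll+st i2&i3 2-wide
#2 head=4: or i4 RAW r2
#3 head=5: bne i5 no-port BR/BR
#4 head=6: beq+sub i6&i7 2-wide
#5 head=8: st+add i8&i9 2-wide
#6 head=10: mulh i10 no-port MUL/MUL
#7 head=11: mulh i11 tail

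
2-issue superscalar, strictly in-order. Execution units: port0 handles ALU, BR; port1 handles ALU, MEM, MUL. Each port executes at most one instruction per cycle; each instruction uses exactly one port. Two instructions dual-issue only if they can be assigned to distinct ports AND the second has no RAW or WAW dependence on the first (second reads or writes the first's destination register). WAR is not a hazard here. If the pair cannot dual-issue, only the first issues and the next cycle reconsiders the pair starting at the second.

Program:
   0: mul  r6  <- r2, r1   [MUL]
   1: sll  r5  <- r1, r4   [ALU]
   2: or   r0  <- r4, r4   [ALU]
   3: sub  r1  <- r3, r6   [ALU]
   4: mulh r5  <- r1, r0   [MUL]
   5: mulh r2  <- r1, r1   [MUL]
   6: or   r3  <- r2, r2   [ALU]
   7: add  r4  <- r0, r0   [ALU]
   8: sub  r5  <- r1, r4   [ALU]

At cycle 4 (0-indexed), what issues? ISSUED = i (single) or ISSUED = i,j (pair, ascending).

#0 head=0: mul.MUL/sll.ALU i0,i1 dual
#1 head=2: or.ALU/sub.ALU i2,i3 dual
#2 head=4: mulh.MUL i4 no-port MUL/MUL
#3 head=5: mulh.MUL i5 RAW r2
#4 head=6: or.ALU/add.ALU i6,i7 dual
#5 head=8: sub.ALU i8 tail

ISSUED = 6,7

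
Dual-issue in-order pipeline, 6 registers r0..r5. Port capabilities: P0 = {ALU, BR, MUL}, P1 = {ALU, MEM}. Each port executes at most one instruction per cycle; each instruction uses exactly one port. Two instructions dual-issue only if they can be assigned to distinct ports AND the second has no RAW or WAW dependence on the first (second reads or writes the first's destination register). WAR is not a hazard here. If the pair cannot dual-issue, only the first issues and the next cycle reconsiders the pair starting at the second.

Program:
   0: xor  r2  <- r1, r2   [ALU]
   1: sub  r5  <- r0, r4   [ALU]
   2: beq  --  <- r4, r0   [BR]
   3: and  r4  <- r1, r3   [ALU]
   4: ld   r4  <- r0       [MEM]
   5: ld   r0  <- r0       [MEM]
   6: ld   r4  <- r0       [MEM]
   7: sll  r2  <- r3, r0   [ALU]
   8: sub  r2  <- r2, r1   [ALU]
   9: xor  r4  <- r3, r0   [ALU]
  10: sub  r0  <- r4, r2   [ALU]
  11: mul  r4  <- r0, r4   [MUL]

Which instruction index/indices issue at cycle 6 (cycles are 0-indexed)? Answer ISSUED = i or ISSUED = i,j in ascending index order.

ISSUED = 10

  cy0 -> i0,i1 (xor+sub) 2-wide
  cy1 -> i2,i3 (beq+and) 2-wide
  cy2 -> i4 (ld) no-port MEM/MEM
  cy3 -> i5 (ld) no-port MEM/MEM
  cy4 -> i6,i7 (ld+sll) 2-wide
  cy5 -> i8,i9 (sub+xor) 2-wide
  cy6 -> i10 (sub) RAW r0
  cy7 -> i11 (mul) tail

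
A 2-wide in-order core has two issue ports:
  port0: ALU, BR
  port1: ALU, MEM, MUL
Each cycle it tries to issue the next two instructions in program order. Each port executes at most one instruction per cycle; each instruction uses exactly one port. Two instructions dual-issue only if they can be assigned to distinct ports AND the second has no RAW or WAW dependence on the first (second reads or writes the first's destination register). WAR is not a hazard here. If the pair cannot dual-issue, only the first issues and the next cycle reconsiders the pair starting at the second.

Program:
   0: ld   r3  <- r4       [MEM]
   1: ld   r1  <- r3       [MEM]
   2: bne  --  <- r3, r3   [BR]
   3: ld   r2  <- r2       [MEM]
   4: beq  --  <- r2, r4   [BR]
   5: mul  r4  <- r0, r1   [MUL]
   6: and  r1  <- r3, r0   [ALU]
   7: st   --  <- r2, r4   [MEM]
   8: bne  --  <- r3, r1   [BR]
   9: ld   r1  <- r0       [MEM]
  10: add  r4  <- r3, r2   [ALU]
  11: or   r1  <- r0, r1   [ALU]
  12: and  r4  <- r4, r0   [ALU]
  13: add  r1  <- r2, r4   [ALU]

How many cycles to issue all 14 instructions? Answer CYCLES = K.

c0: i0 ld.MEM  no-port MEM/MEM
c1: i1/i2 ld.MEM+bne.BR  dual
c2: i3 ld.MEM  RAW r2
c3: i4/i5 beq.BR+mul.MUL  dual
c4: i6/i7 and.ALU+st.MEM  dual
c5: i8/i9 bne.BR+ld.MEM  dual
c6: i10/i11 add.ALU+or.ALU  dual
c7: i12 and.ALU  RAW r4
c8: i13 add.ALU  tail

CYCLES = 9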